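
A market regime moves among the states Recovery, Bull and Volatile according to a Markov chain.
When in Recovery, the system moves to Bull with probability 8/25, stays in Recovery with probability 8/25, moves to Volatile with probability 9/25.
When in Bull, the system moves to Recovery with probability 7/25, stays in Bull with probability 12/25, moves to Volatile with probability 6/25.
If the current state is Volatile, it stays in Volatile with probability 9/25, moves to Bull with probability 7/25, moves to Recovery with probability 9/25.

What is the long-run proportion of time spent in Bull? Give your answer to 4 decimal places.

0.3659

Let the stationary distribution be π with π = πP and π_1 + π_2 + π_3 = 1.
π_1 = 0.32·π_1 + 0.28·π_2 + 0.36·π_3
π_2 = 0.32·π_1 + 0.48·π_2 + 0.28·π_3
Solving with the normalization constraint gives π = (0.3180, 0.3659, 0.3161).
So the stationary probability of Bull is 0.3659.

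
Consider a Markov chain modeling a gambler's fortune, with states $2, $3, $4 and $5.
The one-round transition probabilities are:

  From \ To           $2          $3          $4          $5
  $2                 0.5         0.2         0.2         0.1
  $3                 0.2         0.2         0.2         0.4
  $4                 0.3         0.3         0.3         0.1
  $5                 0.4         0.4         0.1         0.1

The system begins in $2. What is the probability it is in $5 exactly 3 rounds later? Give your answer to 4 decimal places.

0.1720

Propagate the distribution vector 3 rounds from $2.
After 0 rounds: (1.0000, 0.0000, 0.0000, 0.0000)
After 1 round: (0.5000, 0.2000, 0.2000, 0.1000)
After 2 rounds: (0.3900, 0.2400, 0.2100, 0.1600)
After 3 rounds: (0.3700, 0.2530, 0.2050, 0.1720)
P(in $5 after 3 rounds) = 0.1720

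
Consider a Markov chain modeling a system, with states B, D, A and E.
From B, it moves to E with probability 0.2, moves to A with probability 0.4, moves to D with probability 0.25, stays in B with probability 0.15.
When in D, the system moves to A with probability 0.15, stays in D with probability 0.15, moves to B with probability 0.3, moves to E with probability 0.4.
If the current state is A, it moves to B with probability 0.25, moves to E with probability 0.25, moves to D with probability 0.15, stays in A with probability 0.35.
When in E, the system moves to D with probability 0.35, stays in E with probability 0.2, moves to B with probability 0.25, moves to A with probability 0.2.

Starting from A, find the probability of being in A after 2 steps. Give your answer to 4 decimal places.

0.2950

Propagate the distribution vector 2 steps from A.
After 0 steps: (0.0000, 0.0000, 1.0000, 0.0000)
After 1 step: (0.2500, 0.1500, 0.3500, 0.2500)
After 2 steps: (0.2325, 0.2250, 0.2950, 0.2475)
P(in A after 2 steps) = 0.2950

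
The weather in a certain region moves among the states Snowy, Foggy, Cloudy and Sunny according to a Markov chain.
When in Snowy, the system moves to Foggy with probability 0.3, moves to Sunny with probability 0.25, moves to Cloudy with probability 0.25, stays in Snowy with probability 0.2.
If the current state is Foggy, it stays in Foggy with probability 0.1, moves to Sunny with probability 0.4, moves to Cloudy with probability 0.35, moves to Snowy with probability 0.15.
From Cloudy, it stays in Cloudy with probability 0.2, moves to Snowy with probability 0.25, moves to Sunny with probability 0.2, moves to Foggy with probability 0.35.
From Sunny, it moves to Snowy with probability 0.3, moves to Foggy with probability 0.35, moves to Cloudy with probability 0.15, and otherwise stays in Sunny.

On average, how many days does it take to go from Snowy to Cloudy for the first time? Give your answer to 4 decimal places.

Let t(s) be the expected number of days to first reach Cloudy from state s, with t(Cloudy) = 0. Conditioning on the first day:
t(Snowy) = 1 + 0.2·t(Snowy) + 0.3·t(Foggy) + 0.25·t(Sunny)
t(Foggy) = 1 + 0.15·t(Snowy) + 0.1·t(Foggy) + 0.4·t(Sunny)
t(Sunny) = 1 + 0.3·t(Snowy) + 0.35·t(Foggy) + 0.2·t(Sunny)
Solving: t(Snowy) = 4.0225, t(Foggy) = 3.7334, t(Sunny) = 4.3918.
Expected days from Snowy to Cloudy: 4.0225.

4.0225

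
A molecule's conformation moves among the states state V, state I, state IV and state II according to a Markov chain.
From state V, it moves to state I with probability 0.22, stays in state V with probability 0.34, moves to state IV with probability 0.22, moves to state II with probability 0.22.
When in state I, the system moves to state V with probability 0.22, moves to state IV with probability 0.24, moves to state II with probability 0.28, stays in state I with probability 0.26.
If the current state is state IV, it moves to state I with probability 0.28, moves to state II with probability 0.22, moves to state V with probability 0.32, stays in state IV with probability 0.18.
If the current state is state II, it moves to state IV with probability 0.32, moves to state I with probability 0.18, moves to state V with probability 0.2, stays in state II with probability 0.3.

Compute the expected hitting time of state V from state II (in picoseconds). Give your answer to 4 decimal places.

4.2322

Let t(s) be the expected number of picoseconds to first reach state V from state s, with t(state V) = 0. Conditioning on the first picosecond:
t(state I) = 1 + 0.26·t(state I) + 0.24·t(state IV) + 0.28·t(state II)
t(state IV) = 1 + 0.28·t(state I) + 0.18·t(state IV) + 0.22·t(state II)
t(state II) = 1 + 0.18·t(state I) + 0.32·t(state IV) + 0.3·t(state II)
Solving: t(state I) = 4.1793, t(state IV) = 3.7821, t(state II) = 4.2322.
Expected picoseconds from state II to state V: 4.2322.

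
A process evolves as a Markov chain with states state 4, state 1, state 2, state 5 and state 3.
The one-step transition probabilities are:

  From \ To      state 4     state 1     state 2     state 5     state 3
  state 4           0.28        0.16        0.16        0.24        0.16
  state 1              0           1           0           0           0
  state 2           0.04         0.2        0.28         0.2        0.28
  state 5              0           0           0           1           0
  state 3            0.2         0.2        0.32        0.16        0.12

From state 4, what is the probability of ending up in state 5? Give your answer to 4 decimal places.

0.5527

Let h(s) be the probability of absorption at state 5 starting from transient state s. Then h(state 5) = 1 and h(state 1) = 0. By first-step analysis:
h(state 4) = 0.28·h(state 4) + 0.16·0 + 0.16·h(state 2) + 0.24·1 + 0.16·h(state 3)
h(state 2) = 0.04·h(state 4) + 0.2·0 + 0.28·h(state 2) + 0.2·1 + 0.28·h(state 3)
h(state 3) = 0.2·h(state 4) + 0.2·0 + 0.32·h(state 2) + 0.16·1 + 0.12·h(state 3)
Solving: h(state 4) = 0.5527, h(state 2) = 0.4985, h(state 3) = 0.4887.
Starting from state 4, the probability is 0.5527.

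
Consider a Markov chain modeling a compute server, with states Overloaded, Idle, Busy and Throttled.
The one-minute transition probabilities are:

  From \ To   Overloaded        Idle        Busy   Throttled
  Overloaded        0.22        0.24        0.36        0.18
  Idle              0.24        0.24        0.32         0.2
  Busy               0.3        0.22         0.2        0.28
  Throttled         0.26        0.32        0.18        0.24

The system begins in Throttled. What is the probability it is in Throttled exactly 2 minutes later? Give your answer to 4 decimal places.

0.2188

Propagate the distribution vector 2 minutes from Throttled.
After 0 minutes: (0.0000, 0.0000, 0.0000, 1.0000)
After 1 minute: (0.2600, 0.3200, 0.1800, 0.2400)
After 2 minutes: (0.2504, 0.2556, 0.2752, 0.2188)
P(in Throttled after 2 minutes) = 0.2188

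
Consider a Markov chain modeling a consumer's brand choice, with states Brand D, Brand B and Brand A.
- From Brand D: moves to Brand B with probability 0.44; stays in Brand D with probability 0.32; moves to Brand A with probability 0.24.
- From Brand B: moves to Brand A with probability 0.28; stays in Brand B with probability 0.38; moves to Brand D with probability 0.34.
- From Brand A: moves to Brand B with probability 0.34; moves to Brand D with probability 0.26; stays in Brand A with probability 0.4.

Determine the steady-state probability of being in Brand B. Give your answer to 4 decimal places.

0.3864

Let the stationary distribution be π with π = πP and π_1 + π_2 + π_3 = 1.
π_1 = 0.32·π_1 + 0.34·π_2 + 0.26·π_3
π_2 = 0.44·π_1 + 0.38·π_2 + 0.34·π_3
Solving with the normalization constraint gives π = (0.3095, 0.3864, 0.3041).
So the stationary probability of Brand B is 0.3864.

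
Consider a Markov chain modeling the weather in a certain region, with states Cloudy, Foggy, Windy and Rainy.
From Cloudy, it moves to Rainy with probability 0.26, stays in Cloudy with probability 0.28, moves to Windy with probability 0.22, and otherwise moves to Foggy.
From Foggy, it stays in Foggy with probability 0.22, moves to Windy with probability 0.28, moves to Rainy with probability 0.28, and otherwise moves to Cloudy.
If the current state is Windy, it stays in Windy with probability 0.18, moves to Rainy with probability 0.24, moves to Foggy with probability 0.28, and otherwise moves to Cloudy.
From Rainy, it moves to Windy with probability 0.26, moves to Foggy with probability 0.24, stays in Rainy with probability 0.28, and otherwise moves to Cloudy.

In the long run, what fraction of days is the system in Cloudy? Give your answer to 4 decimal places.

0.2541

Let the stationary distribution be π with π = πP and π_1 + π_2 + π_3 + π_4 = 1.
π_1 = 0.28·π_1 + 0.22·π_2 + 0.3·π_3 + 0.22·π_4
π_2 = 0.24·π_1 + 0.22·π_2 + 0.28·π_3 + 0.24·π_4
π_3 = 0.22·π_1 + 0.28·π_2 + 0.18·π_3 + 0.26·π_4
Solving with the normalization constraint gives π = (0.2541, 0.2445, 0.2359, 0.2655).
So the stationary probability of Cloudy is 0.2541.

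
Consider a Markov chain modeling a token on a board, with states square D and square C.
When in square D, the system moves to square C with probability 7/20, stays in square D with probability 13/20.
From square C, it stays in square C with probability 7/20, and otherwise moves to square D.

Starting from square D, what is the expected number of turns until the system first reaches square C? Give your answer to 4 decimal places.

2.8571

Let t(s) be the expected number of turns to first reach square C from state s, with t(square C) = 0. Conditioning on the first turn:
t(square D) = 1 + 0.65·t(square D)
Solving: t(square D) = 2.8571.
Expected turns from square D to square C: 2.8571.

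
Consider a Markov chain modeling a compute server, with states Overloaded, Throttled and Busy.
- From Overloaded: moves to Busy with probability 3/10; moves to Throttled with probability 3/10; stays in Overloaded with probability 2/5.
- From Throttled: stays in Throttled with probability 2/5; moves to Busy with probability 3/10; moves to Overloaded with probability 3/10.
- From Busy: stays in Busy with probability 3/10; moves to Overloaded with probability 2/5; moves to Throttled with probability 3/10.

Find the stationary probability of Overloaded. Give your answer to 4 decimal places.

Let the stationary distribution be π with π = πP and π_1 + π_2 + π_3 = 1.
π_1 = 0.4·π_1 + 0.3·π_2 + 0.4·π_3
π_2 = 0.3·π_1 + 0.4·π_2 + 0.3·π_3
Solving with the normalization constraint gives π = (0.3667, 0.3333, 0.3000).
So the stationary probability of Overloaded is 0.3667.

0.3667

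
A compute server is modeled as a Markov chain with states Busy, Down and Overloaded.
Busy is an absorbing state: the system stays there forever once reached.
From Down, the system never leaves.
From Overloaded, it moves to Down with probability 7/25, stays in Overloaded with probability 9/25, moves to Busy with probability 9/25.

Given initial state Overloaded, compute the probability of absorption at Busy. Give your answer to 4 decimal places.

Let h(s) be the probability of absorption at Busy starting from transient state s. Then h(Busy) = 1 and h(Down) = 0. By first-step analysis:
h(Overloaded) = 0.36·1 + 0.28·0 + 0.36·h(Overloaded)
Solving: h(Overloaded) = 0.5625.
Starting from Overloaded, the probability is 0.5625.

0.5625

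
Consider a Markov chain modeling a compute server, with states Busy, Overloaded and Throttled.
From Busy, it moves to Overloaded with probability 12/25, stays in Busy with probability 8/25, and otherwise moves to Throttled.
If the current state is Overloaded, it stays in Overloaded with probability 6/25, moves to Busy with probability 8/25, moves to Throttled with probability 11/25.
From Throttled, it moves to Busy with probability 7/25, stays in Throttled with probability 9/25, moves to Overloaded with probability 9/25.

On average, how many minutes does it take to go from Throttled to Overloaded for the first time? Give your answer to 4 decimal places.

Let t(s) be the expected number of minutes to first reach Overloaded from state s, with t(Overloaded) = 0. Conditioning on the first minute:
t(Busy) = 1 + 0.32·t(Busy) + 0.2·t(Throttled)
t(Throttled) = 1 + 0.28·t(Busy) + 0.36·t(Throttled)
Solving: t(Busy) = 2.2152, t(Throttled) = 2.5316.
Expected minutes from Throttled to Overloaded: 2.5316.

2.5316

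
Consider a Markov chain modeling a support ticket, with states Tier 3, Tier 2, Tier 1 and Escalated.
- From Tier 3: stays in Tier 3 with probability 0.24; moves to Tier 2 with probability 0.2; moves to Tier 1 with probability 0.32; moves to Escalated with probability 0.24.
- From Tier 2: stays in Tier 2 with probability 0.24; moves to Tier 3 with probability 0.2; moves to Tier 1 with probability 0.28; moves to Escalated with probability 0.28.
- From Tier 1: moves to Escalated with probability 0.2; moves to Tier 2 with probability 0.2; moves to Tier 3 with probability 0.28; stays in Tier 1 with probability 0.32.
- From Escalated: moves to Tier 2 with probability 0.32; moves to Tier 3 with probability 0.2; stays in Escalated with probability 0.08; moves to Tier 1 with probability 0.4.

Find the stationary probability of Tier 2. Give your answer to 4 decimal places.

Let the stationary distribution be π with π = πP and π_1 + π_2 + π_3 + π_4 = 1.
π_1 = 0.24·π_1 + 0.2·π_2 + 0.28·π_3 + 0.2·π_4
π_2 = 0.2·π_1 + 0.24·π_2 + 0.2·π_3 + 0.32·π_4
π_3 = 0.32·π_1 + 0.28·π_2 + 0.32·π_3 + 0.4·π_4
Solving with the normalization constraint gives π = (0.2356, 0.2338, 0.3269, 0.2037).
So the stationary probability of Tier 2 is 0.2338.

0.2338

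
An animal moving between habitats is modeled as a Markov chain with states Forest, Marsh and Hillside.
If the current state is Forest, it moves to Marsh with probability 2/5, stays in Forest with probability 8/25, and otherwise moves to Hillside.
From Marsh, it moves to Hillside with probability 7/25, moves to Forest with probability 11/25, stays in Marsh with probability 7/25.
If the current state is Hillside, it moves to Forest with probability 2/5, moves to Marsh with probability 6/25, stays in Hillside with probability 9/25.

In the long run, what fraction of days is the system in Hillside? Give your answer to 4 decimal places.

0.3043

Let the stationary distribution be π with π = πP and π_1 + π_2 + π_3 = 1.
π_1 = 0.32·π_1 + 0.44·π_2 + 0.4·π_3
π_2 = 0.4·π_1 + 0.28·π_2 + 0.24·π_3
Solving with the normalization constraint gives π = (0.3820, 0.3137, 0.3043).
So the stationary probability of Hillside is 0.3043.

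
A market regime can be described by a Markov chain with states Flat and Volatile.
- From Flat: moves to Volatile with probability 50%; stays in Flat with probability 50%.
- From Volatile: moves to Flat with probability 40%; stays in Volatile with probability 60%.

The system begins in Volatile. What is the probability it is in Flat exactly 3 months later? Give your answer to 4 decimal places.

Propagate the distribution vector 3 months from Volatile.
After 0 months: (0.0000, 1.0000)
After 1 month: (0.4000, 0.6000)
After 2 months: (0.4400, 0.5600)
After 3 months: (0.4440, 0.5560)
P(in Flat after 3 months) = 0.4440

0.4440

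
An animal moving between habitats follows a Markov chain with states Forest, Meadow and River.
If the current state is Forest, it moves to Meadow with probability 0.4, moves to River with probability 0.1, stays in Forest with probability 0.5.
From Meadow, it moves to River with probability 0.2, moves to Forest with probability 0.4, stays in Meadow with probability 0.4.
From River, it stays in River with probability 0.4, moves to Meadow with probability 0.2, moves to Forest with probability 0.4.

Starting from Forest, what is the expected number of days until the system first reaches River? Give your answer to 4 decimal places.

Let t(s) be the expected number of days to first reach River from state s, with t(River) = 0. Conditioning on the first day:
t(Forest) = 1 + 0.5·t(Forest) + 0.4·t(Meadow)
t(Meadow) = 1 + 0.4·t(Forest) + 0.4·t(Meadow)
Solving: t(Forest) = 7.1429, t(Meadow) = 6.4286.
Expected days from Forest to River: 7.1429.

7.1429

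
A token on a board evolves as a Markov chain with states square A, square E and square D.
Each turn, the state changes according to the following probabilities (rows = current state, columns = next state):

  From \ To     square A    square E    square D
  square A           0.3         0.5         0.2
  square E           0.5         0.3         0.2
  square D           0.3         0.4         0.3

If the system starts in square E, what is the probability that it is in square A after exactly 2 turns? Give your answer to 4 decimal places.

Sum over the intermediate state after 1 turn:
P = P(square E→square A)·P(square A→square A) + P(square E→square E)·P(square E→square A) + P(square E→square D)·P(square D→square A)
  = 0.5×0.3 + 0.3×0.5 + 0.2×0.3
  = 0.1500 + 0.1500 + 0.0600 = 0.3600

0.3600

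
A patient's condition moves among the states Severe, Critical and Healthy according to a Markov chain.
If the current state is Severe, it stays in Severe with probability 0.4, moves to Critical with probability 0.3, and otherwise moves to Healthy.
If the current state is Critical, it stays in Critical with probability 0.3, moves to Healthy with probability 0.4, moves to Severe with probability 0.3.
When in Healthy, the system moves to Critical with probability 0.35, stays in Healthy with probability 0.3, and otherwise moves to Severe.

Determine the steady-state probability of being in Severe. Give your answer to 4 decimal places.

Let the stationary distribution be π with π = πP and π_1 + π_2 + π_3 = 1.
π_1 = 0.4·π_1 + 0.3·π_2 + 0.35·π_3
π_2 = 0.3·π_1 + 0.3·π_2 + 0.35·π_3
Solving with the normalization constraint gives π = (0.3518, 0.3166, 0.3317).
So the stationary probability of Severe is 0.3518.

0.3518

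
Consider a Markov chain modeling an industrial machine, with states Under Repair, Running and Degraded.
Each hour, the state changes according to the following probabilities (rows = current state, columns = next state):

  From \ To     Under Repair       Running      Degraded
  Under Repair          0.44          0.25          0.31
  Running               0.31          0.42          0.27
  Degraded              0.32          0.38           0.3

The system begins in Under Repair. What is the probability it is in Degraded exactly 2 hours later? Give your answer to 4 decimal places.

Sum over the intermediate state after 1 hour:
P = P(Under Repair→Under Repair)·P(Under Repair→Degraded) + P(Under Repair→Running)·P(Running→Degraded) + P(Under Repair→Degraded)·P(Degraded→Degraded)
  = 0.44×0.31 + 0.25×0.27 + 0.31×0.3
  = 0.1364 + 0.0675 + 0.0930 = 0.2969

0.2969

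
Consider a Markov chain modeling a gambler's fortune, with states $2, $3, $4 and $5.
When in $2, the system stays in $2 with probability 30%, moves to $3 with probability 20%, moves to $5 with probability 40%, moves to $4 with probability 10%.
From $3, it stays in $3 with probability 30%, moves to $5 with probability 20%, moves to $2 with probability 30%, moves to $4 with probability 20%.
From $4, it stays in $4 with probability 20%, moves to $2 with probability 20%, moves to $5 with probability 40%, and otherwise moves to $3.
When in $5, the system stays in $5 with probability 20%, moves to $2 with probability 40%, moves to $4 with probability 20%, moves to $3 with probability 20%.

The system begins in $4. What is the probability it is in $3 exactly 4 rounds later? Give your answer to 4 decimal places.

0.2222

Propagate the distribution vector 4 rounds from $4.
After 0 rounds: (0.0000, 0.0000, 1.0000, 0.0000)
After 1 round: (0.2000, 0.2000, 0.2000, 0.4000)
After 2 rounds: (0.3200, 0.2200, 0.1800, 0.2800)
After 3 rounds: (0.3100, 0.2220, 0.1680, 0.3000)
After 4 rounds: (0.3132, 0.2222, 0.1690, 0.2956)
P(in $3 after 4 rounds) = 0.2222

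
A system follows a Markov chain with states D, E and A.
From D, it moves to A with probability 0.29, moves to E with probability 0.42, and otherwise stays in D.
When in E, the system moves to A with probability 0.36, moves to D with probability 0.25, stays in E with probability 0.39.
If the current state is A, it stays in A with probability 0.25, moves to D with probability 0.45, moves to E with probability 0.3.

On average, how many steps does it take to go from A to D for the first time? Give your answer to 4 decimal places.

Let t(s) be the expected number of steps to first reach D from state s, with t(D) = 0. Conditioning on the first step:
t(E) = 1 + 0.39·t(E) + 0.36·t(A)
t(A) = 1 + 0.3·t(E) + 0.25·t(A)
Solving: t(E) = 3.1760, t(A) = 2.6037.
Expected steps from A to D: 2.6037.

2.6037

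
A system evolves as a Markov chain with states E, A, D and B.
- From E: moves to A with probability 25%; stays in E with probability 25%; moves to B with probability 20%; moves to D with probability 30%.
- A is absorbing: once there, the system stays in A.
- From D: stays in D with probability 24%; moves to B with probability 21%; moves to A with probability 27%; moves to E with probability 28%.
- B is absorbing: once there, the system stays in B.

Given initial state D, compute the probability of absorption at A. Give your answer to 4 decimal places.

0.5607

Let h(s) be the probability of absorption at A starting from transient state s. Then h(A) = 1 and h(B) = 0. By first-step analysis:
h(E) = 0.25·h(E) + 0.25·1 + 0.3·h(D) + 0.2·0
h(D) = 0.28·h(E) + 0.27·1 + 0.24·h(D) + 0.21·0
Solving: h(E) = 0.5576, h(D) = 0.5607.
Starting from D, the probability is 0.5607.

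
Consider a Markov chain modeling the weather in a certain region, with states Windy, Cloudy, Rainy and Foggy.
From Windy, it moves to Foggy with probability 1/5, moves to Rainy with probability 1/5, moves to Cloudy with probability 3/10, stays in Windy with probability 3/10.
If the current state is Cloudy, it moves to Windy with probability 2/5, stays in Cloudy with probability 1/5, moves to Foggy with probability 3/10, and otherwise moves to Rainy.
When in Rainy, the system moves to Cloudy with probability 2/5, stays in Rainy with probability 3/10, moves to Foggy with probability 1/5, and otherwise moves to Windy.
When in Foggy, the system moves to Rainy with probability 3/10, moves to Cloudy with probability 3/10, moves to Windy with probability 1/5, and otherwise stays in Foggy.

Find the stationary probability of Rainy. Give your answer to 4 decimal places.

Let the stationary distribution be π with π = πP and π_1 + π_2 + π_3 + π_4 = 1.
π_1 = 0.3·π_1 + 0.4·π_2 + 0.1·π_3 + 0.2·π_4
π_2 = 0.3·π_1 + 0.2·π_2 + 0.4·π_3 + 0.3·π_4
π_3 = 0.2·π_1 + 0.1·π_2 + 0.3·π_3 + 0.3·π_4
Solving with the normalization constraint gives π = (0.2633, 0.2923, 0.2152, 0.2292).
So the stationary probability of Rainy is 0.2152.

0.2152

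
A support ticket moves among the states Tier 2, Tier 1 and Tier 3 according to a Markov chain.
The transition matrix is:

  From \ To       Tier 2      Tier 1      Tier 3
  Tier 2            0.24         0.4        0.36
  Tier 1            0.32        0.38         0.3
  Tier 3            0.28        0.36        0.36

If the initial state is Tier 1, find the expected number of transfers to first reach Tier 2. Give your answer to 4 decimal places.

3.2548

Let t(s) be the expected number of transfers to first reach Tier 2 from state s, with t(Tier 2) = 0. Conditioning on the first transfer:
t(Tier 1) = 1 + 0.38·t(Tier 1) + 0.3·t(Tier 3)
t(Tier 3) = 1 + 0.36·t(Tier 1) + 0.36·t(Tier 3)
Solving: t(Tier 1) = 3.2548, t(Tier 3) = 3.3934.
Expected transfers from Tier 1 to Tier 2: 3.2548.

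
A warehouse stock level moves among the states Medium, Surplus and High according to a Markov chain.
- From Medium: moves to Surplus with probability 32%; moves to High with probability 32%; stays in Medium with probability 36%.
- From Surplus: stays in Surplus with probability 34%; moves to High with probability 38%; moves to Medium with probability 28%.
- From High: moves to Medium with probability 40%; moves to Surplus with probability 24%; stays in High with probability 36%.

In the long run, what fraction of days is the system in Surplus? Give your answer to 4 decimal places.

Let the stationary distribution be π with π = πP and π_1 + π_2 + π_3 = 1.
π_1 = 0.36·π_1 + 0.28·π_2 + 0.4·π_3
π_2 = 0.32·π_1 + 0.34·π_2 + 0.24·π_3
Solving with the normalization constraint gives π = (0.3503, 0.2978, 0.3519).
So the stationary probability of Surplus is 0.2978.

0.2978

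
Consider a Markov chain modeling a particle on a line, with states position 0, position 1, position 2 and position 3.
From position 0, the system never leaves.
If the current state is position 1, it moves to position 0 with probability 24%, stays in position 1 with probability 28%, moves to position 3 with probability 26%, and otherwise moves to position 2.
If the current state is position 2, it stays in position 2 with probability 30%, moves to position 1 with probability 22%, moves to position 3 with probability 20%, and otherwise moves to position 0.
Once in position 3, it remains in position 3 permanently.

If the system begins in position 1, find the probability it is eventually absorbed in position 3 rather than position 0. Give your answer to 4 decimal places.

0.4960

Let h(s) be the probability of absorption at position 3 starting from transient state s. Then h(position 3) = 1 and h(position 0) = 0. By first-step analysis:
h(position 1) = 0.24·0 + 0.28·h(position 1) + 0.22·h(position 2) + 0.26·1
h(position 2) = 0.28·0 + 0.22·h(position 1) + 0.3·h(position 2) + 0.2·1
Solving: h(position 1) = 0.4960, h(position 2) = 0.4416.
Starting from position 1, the probability is 0.4960.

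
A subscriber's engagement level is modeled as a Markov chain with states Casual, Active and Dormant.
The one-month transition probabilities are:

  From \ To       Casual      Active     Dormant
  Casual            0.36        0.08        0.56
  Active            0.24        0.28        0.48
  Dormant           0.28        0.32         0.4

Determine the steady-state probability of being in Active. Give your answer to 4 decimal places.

Let the stationary distribution be π with π = πP and π_1 + π_2 + π_3 = 1.
π_1 = 0.36·π_1 + 0.24·π_2 + 0.28·π_3
π_2 = 0.08·π_1 + 0.28·π_2 + 0.32·π_3
Solving with the normalization constraint gives π = (0.2939, 0.2399, 0.4662).
So the stationary probability of Active is 0.2399.

0.2399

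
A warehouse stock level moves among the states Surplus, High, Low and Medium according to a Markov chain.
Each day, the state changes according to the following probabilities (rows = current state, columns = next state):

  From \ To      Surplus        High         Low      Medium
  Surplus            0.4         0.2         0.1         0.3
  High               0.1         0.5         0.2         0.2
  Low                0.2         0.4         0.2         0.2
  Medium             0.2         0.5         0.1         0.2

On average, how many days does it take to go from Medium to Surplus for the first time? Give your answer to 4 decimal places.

Let t(s) be the expected number of days to first reach Surplus from state s, with t(Surplus) = 0. Conditioning on the first day:
t(High) = 1 + 0.5·t(High) + 0.2·t(Low) + 0.2·t(Medium)
t(Low) = 1 + 0.4·t(High) + 0.2·t(Low) + 0.2·t(Medium)
t(Medium) = 1 + 0.5·t(High) + 0.1·t(Low) + 0.2·t(Medium)
Solving: t(High) = 7.2464, t(Low) = 6.5217, t(Medium) = 6.5942.
Expected days from Medium to Surplus: 6.5942.

6.5942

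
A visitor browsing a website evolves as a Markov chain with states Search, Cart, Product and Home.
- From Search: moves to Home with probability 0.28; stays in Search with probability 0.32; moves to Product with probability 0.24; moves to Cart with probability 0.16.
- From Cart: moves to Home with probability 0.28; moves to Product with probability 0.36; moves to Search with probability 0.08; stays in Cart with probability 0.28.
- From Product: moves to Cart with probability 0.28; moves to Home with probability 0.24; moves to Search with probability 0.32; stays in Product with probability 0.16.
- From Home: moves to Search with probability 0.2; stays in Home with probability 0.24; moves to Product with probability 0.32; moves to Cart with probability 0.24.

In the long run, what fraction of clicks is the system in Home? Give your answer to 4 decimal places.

Let the stationary distribution be π with π = πP and π_1 + π_2 + π_3 + π_4 = 1.
π_1 = 0.32·π_1 + 0.08·π_2 + 0.32·π_3 + 0.2·π_4
π_2 = 0.16·π_1 + 0.28·π_2 + 0.28·π_3 + 0.24·π_4
π_3 = 0.24·π_1 + 0.36·π_2 + 0.16·π_3 + 0.32·π_4
Solving with the normalization constraint gives π = (0.2309, 0.2419, 0.2683, 0.2589).
So the stationary probability of Home is 0.2589.

0.2589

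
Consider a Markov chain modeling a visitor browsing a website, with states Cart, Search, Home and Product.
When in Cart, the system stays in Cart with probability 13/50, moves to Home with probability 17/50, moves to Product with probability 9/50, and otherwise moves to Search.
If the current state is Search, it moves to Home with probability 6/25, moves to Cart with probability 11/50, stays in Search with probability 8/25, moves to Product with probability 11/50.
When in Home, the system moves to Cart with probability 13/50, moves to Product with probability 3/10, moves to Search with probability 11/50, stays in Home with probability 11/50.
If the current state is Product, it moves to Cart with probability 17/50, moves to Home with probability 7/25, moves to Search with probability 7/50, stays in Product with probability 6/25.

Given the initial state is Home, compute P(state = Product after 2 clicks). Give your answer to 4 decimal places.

Propagate the distribution vector 2 clicks from Home.
After 0 clicks: (0.0000, 0.0000, 1.0000, 0.0000)
After 1 click: (0.2600, 0.2200, 0.2200, 0.3000)
After 2 clicks: (0.2752, 0.2180, 0.2736, 0.2332)
P(in Product after 2 clicks) = 0.2332

0.2332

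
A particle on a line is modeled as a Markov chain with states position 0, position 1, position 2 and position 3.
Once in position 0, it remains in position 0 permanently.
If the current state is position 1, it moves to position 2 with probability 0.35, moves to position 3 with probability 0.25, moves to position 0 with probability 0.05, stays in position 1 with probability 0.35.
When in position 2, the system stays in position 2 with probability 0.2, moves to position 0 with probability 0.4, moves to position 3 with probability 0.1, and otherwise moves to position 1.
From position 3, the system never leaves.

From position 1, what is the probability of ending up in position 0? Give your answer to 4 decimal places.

0.4337

Let h(s) be the probability of absorption at position 0 starting from transient state s. Then h(position 0) = 1 and h(position 3) = 0. By first-step analysis:
h(position 1) = 0.05·1 + 0.35·h(position 1) + 0.35·h(position 2) + 0.25·0
h(position 2) = 0.4·1 + 0.3·h(position 1) + 0.2·h(position 2) + 0.1·0
Solving: h(position 1) = 0.4337, h(position 2) = 0.6627.
Starting from position 1, the probability is 0.4337.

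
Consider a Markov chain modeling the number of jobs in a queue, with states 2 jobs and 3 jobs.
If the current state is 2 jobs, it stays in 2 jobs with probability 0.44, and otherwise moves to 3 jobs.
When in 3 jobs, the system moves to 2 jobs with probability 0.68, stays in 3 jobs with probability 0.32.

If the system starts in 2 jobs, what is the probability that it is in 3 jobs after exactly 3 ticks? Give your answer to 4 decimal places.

0.4579

Propagate the distribution vector 3 ticks from 2 jobs.
After 0 ticks: (1.0000, 0.0000)
After 1 tick: (0.4400, 0.5600)
After 2 ticks: (0.5744, 0.4256)
After 3 ticks: (0.5421, 0.4579)
P(in 3 jobs after 3 ticks) = 0.4579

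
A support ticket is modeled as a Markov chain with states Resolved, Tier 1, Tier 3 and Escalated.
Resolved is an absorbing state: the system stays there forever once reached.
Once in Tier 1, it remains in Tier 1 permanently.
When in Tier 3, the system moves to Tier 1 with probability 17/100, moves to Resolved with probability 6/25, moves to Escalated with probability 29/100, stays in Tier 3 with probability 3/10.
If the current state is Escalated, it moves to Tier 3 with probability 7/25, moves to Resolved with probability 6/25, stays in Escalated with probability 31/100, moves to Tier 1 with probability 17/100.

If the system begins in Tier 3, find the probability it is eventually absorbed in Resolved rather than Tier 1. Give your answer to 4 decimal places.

Let h(s) be the probability of absorption at Resolved starting from transient state s. Then h(Resolved) = 1 and h(Tier 1) = 0. By first-step analysis:
h(Tier 3) = 0.24·1 + 0.17·0 + 0.3·h(Tier 3) + 0.29·h(Escalated)
h(Escalated) = 0.24·1 + 0.17·0 + 0.28·h(Tier 3) + 0.31·h(Escalated)
Solving: h(Tier 3) = 0.5854, h(Escalated) = 0.5854.
Starting from Tier 3, the probability is 0.5854.

0.5854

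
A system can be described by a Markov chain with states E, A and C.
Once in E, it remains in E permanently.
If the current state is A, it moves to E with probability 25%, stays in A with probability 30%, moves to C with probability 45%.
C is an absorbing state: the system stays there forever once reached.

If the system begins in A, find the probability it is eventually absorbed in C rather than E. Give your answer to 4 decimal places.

0.6429

Let h(s) be the probability of absorption at C starting from transient state s. Then h(C) = 1 and h(E) = 0. By first-step analysis:
h(A) = 0.25·0 + 0.3·h(A) + 0.45·1
Solving: h(A) = 0.6429.
Starting from A, the probability is 0.6429.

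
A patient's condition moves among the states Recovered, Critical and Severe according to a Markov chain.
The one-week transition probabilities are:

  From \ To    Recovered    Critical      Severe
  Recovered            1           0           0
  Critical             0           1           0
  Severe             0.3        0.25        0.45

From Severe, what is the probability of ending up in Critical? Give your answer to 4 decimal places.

Let h(s) be the probability of absorption at Critical starting from transient state s. Then h(Critical) = 1 and h(Recovered) = 0. By first-step analysis:
h(Severe) = 0.3·0 + 0.25·1 + 0.45·h(Severe)
Solving: h(Severe) = 0.4545.
Starting from Severe, the probability is 0.4545.

0.4545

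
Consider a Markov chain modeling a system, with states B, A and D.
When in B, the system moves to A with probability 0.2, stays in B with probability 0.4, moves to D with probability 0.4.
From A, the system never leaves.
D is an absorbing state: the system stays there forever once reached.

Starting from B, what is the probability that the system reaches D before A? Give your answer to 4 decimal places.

0.6667

Let h(s) be the probability of absorption at D starting from transient state s. Then h(D) = 1 and h(A) = 0. By first-step analysis:
h(B) = 0.4·h(B) + 0.2·0 + 0.4·1
Solving: h(B) = 0.6667.
Starting from B, the probability is 0.6667.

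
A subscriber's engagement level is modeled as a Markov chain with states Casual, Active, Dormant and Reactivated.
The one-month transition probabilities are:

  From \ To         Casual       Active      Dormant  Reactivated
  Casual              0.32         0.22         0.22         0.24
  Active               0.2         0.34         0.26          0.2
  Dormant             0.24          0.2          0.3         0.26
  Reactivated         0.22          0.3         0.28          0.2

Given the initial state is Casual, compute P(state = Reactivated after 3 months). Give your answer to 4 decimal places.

Propagate the distribution vector 3 months from Casual.
After 0 months: (1.0000, 0.0000, 0.0000, 0.0000)
After 1 month: (0.3200, 0.2200, 0.2200, 0.2400)
After 2 months: (0.2520, 0.2612, 0.2608, 0.2260)
After 3 months: (0.2452, 0.2642, 0.2649, 0.2257)
P(in Reactivated after 3 months) = 0.2257

0.2257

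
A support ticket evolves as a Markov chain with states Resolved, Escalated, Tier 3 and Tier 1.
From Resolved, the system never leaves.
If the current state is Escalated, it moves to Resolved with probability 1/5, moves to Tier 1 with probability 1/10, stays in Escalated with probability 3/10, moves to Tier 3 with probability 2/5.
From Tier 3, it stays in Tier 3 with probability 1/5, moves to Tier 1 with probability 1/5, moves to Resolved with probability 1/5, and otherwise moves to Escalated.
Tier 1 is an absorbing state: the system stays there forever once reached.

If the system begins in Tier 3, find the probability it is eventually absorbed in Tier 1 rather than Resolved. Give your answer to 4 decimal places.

0.4500

Let h(s) be the probability of absorption at Tier 1 starting from transient state s. Then h(Tier 1) = 1 and h(Resolved) = 0. By first-step analysis:
h(Escalated) = 0.2·0 + 0.3·h(Escalated) + 0.4·h(Tier 3) + 0.1·1
h(Tier 3) = 0.2·0 + 0.4·h(Escalated) + 0.2·h(Tier 3) + 0.2·1
Solving: h(Escalated) = 0.4000, h(Tier 3) = 0.4500.
Starting from Tier 3, the probability is 0.4500.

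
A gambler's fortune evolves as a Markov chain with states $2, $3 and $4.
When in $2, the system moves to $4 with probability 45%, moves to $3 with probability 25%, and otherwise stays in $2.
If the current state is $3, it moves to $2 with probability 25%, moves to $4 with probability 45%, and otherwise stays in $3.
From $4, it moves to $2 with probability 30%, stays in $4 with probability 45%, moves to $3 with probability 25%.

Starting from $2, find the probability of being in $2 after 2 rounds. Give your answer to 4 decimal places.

0.2875

Sum over the intermediate state after 1 round:
P = P($2→$2)·P($2→$2) + P($2→$3)·P($3→$2) + P($2→$4)·P($4→$2)
  = 0.3×0.3 + 0.25×0.25 + 0.45×0.3
  = 0.0900 + 0.0625 + 0.1350 = 0.2875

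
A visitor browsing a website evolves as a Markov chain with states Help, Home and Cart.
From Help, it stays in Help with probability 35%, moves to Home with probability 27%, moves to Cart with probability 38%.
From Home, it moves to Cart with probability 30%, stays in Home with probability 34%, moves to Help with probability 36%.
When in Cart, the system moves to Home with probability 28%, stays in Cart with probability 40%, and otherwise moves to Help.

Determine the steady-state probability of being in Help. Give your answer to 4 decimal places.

0.3420

Let the stationary distribution be π with π = πP and π_1 + π_2 + π_3 = 1.
π_1 = 0.35·π_1 + 0.36·π_2 + 0.32·π_3
π_2 = 0.27·π_1 + 0.34·π_2 + 0.28·π_3
Solving with the normalization constraint gives π = (0.3420, 0.2942, 0.3637).
So the stationary probability of Help is 0.3420.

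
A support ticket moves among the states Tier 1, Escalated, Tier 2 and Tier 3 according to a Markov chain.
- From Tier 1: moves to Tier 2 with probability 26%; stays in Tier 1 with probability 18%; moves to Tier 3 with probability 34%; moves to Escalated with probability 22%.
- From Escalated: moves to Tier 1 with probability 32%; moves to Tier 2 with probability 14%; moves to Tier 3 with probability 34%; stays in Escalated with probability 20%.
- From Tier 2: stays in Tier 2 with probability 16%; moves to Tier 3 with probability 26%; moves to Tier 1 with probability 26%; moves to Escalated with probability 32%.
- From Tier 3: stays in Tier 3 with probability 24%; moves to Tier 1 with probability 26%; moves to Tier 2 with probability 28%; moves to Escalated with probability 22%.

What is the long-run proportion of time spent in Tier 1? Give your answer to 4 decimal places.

0.2539

Let the stationary distribution be π with π = πP and π_1 + π_2 + π_3 + π_4 = 1.
π_1 = 0.18·π_1 + 0.32·π_2 + 0.26·π_3 + 0.26·π_4
π_2 = 0.22·π_1 + 0.2·π_2 + 0.32·π_3 + 0.22·π_4
π_3 = 0.26·π_1 + 0.14·π_2 + 0.16·π_3 + 0.28·π_4
Solving with the normalization constraint gives π = (0.2539, 0.2368, 0.2159, 0.2934).
So the stationary probability of Tier 1 is 0.2539.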